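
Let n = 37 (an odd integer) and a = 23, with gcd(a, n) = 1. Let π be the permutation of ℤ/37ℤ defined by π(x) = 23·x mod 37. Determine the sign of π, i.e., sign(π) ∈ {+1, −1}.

Start at x=29: 29 → 1 → 23 → 11 → 31 → 10 → 8 → … (one orbit).
Cycle lengths of π_23 on ℤ/37ℤ: [12, 12, 12, 1]; 4 cycles in total.
4 cycles on 37: each ℓ→(−1)^(ℓ−1), product (−1)^33 = -1.

-1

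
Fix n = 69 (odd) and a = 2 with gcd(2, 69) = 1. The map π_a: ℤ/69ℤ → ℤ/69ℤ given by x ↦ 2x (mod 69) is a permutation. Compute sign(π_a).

-1

Start at x=2: 2 → 4 → 8 → 16 → 32 → 64 → 59 → … (one orbit).
Decompose π into cycles: lengths [22, 22, 11, 11, 2, 1] (6 cycles, including the fixed point 0).
With 6 cycles on 69 points, sign = (−1)^{69−6} = -1.
(2|69)_J = -1 (Zolotarev's lemma cross-check).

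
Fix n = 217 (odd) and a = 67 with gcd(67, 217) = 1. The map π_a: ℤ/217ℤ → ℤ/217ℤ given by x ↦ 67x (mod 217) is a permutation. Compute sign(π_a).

Start at x=149: 149 → 1 → 67 → 149 (one orbit).
The orbit structure of x ↦ 67x mod 217: 73 orbits of sizes [3, 3, 3, 3, 3, 3, 3, 3, 3, 3, 3, 3, 3, 3, 3, 3, 3, 3, 3, 3, 3, 3, 3, 3, 3, 3, 3, 3, 3, 3, 3, 3, 3, 3, 3, 3, 3, 3, 3, 3, 3, 3, 3, 3, 3, 3, 3, 3, 3, 3, 3, 3, 3, 3, 3, 3, 3, 3, 3, 3, 3, 3, 3, 3, 3, 3, 3, 3, 3, 3, 3, 3, 1].
217 − 73 = 144 transpositions; sign(π) = (−1)^144 = +1.
Check: (67/217) = +1 by Zolotarev.

+1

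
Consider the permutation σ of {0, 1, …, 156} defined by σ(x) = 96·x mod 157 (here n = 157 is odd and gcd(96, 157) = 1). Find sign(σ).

-1

Start at x=100: 100 → 23 → 10 → 18 → 1 → 96 → 110 → … (one orbit).
Cycle type of π: 156 + 1; total 2 cycles.
n − c = 157 − 2 = 155; sign = (−1)^155 = -1.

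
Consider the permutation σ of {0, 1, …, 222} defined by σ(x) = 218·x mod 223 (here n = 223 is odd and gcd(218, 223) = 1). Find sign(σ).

Trace 217: π^k(217) = [217, 30, 73, 81, 41, 18, 133] for k=0..6.
Cycle type of π: 111×2 + 1; total 3 cycles.
With 3 cycles on 223 points, sign = (−1)^{223−3} = +1.

+1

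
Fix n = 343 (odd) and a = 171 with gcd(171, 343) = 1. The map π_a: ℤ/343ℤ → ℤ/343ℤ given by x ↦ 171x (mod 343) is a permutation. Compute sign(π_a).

Trace 96: π^k(96) = [96, 295, 24, 331, 6, 340, 173] for k=0..6.
4 cycles of lengths [294, 42, 6, 1].
4 cycles on 343: each ℓ→(−1)^(ℓ−1), product (−1)^339 = -1.
(171|343)_J = -1 (Zolotarev's lemma cross-check).

-1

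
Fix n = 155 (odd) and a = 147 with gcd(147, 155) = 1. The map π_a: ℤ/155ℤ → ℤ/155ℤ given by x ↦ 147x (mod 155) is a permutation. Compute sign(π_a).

Trace 16: π^k(16) = [16, 27, 94, 23, 126, 77, 4] for k=0..6.
π_147 has 11 disjoint cycles with lengths [20, 20, 20, 20, 20, 20, 10, 10, 10, 4, 1] on {0,…,154}.
n − c = 155 − 11 = 144; sign = (−1)^144 = +1.

+1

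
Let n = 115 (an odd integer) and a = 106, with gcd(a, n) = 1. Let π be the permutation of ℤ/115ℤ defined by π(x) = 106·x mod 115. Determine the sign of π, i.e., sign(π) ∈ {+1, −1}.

Orbit of 31 under x↦106x: [31, 66, 96, 56, 71, 51, 1]… (length divides ord_115(106)).
10 cycles of lengths [22, 22, 22, 22, 22, 1, 1, 1, 1, 1].
115 − 10 = 105 transpositions; sign(π) = (−1)^105 = -1.
(106|115)_J = -1 (Zolotarev's lemma cross-check).

-1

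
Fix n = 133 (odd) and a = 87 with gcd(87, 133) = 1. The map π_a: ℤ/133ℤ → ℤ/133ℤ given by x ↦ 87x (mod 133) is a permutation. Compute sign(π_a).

Start at x=87: 87 → 121 → 20 → 11 → 26 → 1 → 87 (one orbit).
π_87 has 26 disjoint cycles with lengths [6, 6, 6, 6, 6, 6, 6, 6, 6, 6, 6, 6, 6, 6, 6, 6, 6, 6, 6, 3, 3, 3, 3, 3, 3, 1] on {0,…,132}.
n − c = 133 − 26 = 107; sign = (−1)^107 = -1.

-1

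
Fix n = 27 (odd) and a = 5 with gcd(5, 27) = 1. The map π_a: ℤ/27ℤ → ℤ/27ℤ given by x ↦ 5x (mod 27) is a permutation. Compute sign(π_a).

-1

Start at x=26: 26 → 22 → 2 → 10 → 23 → 7 → 8 → … (one orbit).
4 cycles of lengths [18, 6, 2, 1].
n − c = 27 − 4 = 23; sign = (−1)^23 = -1.
Zolotarev: (5|27) = -1, matching the cycle-count sign.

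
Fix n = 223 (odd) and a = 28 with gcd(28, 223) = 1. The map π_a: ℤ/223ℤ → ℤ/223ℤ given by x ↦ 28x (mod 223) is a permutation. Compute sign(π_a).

+1

Orbit of 4 under x↦28x: [4, 112, 14, 169, 49, 34, 60]… (length divides ord_223(28)).
The orbit structure of x ↦ 28x mod 223: 7 orbits of sizes [37, 37, 37, 37, 37, 37, 1].
sign(π) = (−1)^{n − #cycles} = (−1)^{223−7} = (−1)^216 = +1.
Check: (28/223) = +1 by Zolotarev.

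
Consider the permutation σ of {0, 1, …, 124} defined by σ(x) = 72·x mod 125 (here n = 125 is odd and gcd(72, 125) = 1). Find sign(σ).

-1

Start at x=93: 93 → 71 → 112 → 64 → 108 → 26 → 122 → … (one orbit).
4 cycles of lengths [100, 20, 4, 1].
With 4 cycles on 125 points, sign = (−1)^{125−4} = -1.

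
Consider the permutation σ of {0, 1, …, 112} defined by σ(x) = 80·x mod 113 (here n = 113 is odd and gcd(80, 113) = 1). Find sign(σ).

-1

Orbit of 42 under x↦80x: [42, 83, 86, 100, 90, 81, 39]… (length divides ord_113(80)).
2 cycles of lengths [112, 1].
2 cycles on 113: each ℓ→(−1)^(ℓ−1), product (−1)^111 = -1.
Zolotarev: (80|113) = -1, matching the cycle-count sign.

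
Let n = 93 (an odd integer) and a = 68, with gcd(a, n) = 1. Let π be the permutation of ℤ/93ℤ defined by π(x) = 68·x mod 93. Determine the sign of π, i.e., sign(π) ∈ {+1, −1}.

+1

Start at x=92: 92 → 25 → 26 → 1 → 68 → 67 → 92 (one orbit).
Cycle lengths of π_68 on ℤ/93ℤ: [6, 6, 6, 6, 6, 6, 6, 6, 6, 6, 6, 6, 6, 6, 6, 2, 1]; 17 cycles in total.
sign(π) = (−1)^{n − #cycles} = (−1)^{93−17} = (−1)^76 = +1.
The Jacobi symbol (68|93) = +1 (Zolotarev) agrees.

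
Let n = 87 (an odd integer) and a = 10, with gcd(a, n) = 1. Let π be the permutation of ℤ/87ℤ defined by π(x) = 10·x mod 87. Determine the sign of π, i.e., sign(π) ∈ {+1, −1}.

Trace 64: π^k(64) = [64, 31, 49, 55, 28, 19, 16] for k=0..6.
Decompose π into cycles: lengths [28, 28, 28, 1, 1, 1] (6 cycles, including the fixed point 0).
n − c = 87 − 6 = 81; sign = (−1)^81 = -1.

-1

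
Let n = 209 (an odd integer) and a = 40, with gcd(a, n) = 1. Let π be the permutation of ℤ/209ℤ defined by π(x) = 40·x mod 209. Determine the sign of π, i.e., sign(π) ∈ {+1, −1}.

+1

Orbit of 26 under x↦40x: [26, 204, 9, 151, 188, 205, 49]… (length divides ord_209(40)).
π_40 has 5 disjoint cycles with lengths [90, 90, 18, 10, 1] on {0,…,208}.
With 5 cycles on 209 points, sign = (−1)^{209−5} = +1.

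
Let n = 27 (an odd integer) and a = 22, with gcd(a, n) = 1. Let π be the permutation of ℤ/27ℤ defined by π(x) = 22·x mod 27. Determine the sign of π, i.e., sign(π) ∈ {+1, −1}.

Orbit of 22 under x↦22x: [22, 25, 10, 4, 7, 19, 13]… (length divides ord_27(22)).
π_22 has 7 disjoint cycles with lengths [9, 9, 3, 3, 1, 1, 1] on {0,…,26}.
sign(π) = (−1)^{n − #cycles} = (−1)^{27−7} = (−1)^20 = +1.

+1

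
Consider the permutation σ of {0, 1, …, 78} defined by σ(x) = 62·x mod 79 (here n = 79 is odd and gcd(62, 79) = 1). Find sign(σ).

+1

Trace 18: π^k(18) = [18, 10, 67, 46, 8, 22, 21] for k=0..6.
7 cycles of lengths [13, 13, 13, 13, 13, 13, 1].
With 7 cycles on 79 points, sign = (−1)^{79−7} = +1.
The Jacobi symbol (62|79) = +1 (Zolotarev) agrees.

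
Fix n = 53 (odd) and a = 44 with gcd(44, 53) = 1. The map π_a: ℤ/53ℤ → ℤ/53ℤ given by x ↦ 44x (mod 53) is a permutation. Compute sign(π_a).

+1

Trace 28: π^k(28) = [28, 13, 42, 46, 10, 16, 15] for k=0..6.
Cycle type of π: 13×4 + 1; total 5 cycles.
sign(π) = (−1)^{n − #cycles} = (−1)^{53−5} = (−1)^48 = +1.
Zolotarev: (44|53) = +1, matching the cycle-count sign.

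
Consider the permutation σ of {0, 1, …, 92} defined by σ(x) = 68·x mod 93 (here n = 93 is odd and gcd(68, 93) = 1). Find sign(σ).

+1

Start at x=26: 26 → 1 → 68 → 67 → 92 → 25 → 26 (one orbit).
Cycle type of π: 6×15 + 2 + 1; total 17 cycles.
sign(π) = (−1)^{n − #cycles} = (−1)^{93−17} = (−1)^76 = +1.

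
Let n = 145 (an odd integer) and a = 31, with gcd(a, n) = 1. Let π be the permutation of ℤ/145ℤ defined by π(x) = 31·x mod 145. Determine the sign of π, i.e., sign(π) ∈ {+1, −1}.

Trace 61: π^k(61) = [61, 6, 41, 111, 106, 96, 76] for k=0..6.
Decompose π into cycles: lengths [28, 28, 28, 28, 28, 1, 1, 1, 1, 1] (10 cycles, including the fixed point 0).
145 − 10 = 135 transpositions; sign(π) = (−1)^135 = -1.
Via Zolotarev, sign(π_{31}) = (31|145) = -1.

-1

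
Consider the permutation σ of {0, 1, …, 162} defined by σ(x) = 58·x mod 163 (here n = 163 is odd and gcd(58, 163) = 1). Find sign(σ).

Start at x=1: 1 → 58 → 104 → 1 (one orbit).
Decompose π into cycles: lengths [3, 3, 3, 3, 3, 3, 3, 3, 3, 3, 3, 3, 3, 3, 3, 3, 3, 3, 3, 3, 3, 3, 3, 3, 3, 3, 3, 3, 3, 3, 3, 3, 3, 3, 3, 3, 3, 3, 3, 3, 3, 3, 3, 3, 3, 3, 3, 3, 3, 3, 3, 3, 3, 3, 1] (55 cycles, including the fixed point 0).
sign(π) = (−1)^{n − #cycles} = (−1)^{163−55} = (−1)^108 = +1.
Via Zolotarev, sign(π_{58}) = (58|163) = +1.

+1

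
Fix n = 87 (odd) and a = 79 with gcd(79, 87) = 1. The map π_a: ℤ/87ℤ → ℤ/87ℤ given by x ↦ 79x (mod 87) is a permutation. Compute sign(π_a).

Trace 55: π^k(55) = [55, 82, 40, 28, 37, 52, 19] for k=0..6.
Decompose π into cycles: lengths [28, 28, 28, 1, 1, 1] (6 cycles, including the fixed point 0).
Σ(ℓ_i−1) = 87−6 = 81; sign = (−1)^81 = -1.

-1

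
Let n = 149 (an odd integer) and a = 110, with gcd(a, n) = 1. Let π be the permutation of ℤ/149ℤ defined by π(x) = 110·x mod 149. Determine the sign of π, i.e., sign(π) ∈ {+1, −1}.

Start at x=22: 22 → 36 → 86 → 73 → 133 → 28 → 100 → … (one orbit).
3 cycles of lengths [74, 74, 1].
3 cycles on 149: each ℓ→(−1)^(ℓ−1), product (−1)^146 = +1.

+1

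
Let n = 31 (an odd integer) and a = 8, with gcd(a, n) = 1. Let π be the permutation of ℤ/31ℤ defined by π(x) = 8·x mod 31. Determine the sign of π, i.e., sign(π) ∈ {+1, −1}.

Trace 2: π^k(2) = [2, 16, 4, 1, 8] for k=0..4.
Cycle type of π: 5×6 + 1; total 7 cycles.
n − c = 31 − 7 = 24; sign = (−1)^24 = +1.
Check: (8/31) = +1 by Zolotarev.

+1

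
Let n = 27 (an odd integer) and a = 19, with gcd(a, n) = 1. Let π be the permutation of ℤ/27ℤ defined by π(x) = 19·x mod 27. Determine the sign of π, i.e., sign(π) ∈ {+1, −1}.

Trace 10: π^k(10) = [10, 1, 19] for k=0..2.
Cycle type of π: 3×6 + 1×9; total 15 cycles.
n − c = 27 − 15 = 12; sign = (−1)^12 = +1.

+1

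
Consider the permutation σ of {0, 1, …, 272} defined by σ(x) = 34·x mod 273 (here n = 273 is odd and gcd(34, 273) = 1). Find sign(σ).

+1

Start at x=34: 34 → 64 → 265 → 1 → 34 (one orbit).
75 cycles of lengths [4, 4, 4, 4, 4, 4, 4, 4, 4, 4, 4, 4, 4, 4, 4, 4, 4, 4, 4, 4, 4, 4, 4, 4, 4, 4, 4, 4, 4, 4, 4, 4, 4, 4, 4, 4, 4, 4, 4, 4, 4, 4, 4, 4, 4, 4, 4, 4, 4, 4, 4, 4, 4, 4, 4, 4, 4, 4, 4, 4, 4, 4, 4, 2, 2, 2, 2, 2, 2, 2, 2, 2, 1, 1, 1].
273 − 75 = 198 transpositions; sign(π) = (−1)^198 = +1.
Zolotarev: (34|273) = +1, matching the cycle-count sign.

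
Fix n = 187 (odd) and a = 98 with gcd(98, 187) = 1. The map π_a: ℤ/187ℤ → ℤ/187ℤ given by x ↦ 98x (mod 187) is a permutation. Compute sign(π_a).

Start at x=21: 21 → 1 → 98 → 67 → 21 (one orbit).
π_98 has 50 disjoint cycles with lengths [4, 4, 4, 4, 4, 4, 4, 4, 4, 4, 4, 4, 4, 4, 4, 4, 4, 4, 4, 4, 4, 4, 4, 4, 4, 4, 4, 4, 4, 4, 4, 4, 4, 4, 4, 4, 4, 4, 4, 4, 4, 4, 4, 4, 2, 2, 2, 2, 2, 1] on {0,…,186}.
sign(π) = (−1)^{n − #cycles} = (−1)^{187−50} = (−1)^137 = -1.

-1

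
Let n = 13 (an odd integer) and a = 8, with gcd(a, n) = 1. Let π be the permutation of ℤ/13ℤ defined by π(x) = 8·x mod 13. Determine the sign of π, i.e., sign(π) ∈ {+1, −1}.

-1

Orbit of 8 under x↦8x: [8, 12, 5, 1]… (length divides ord_13(8)).
Cycle type of π: 4×3 + 1; total 4 cycles.
4 cycles on 13: each ℓ→(−1)^(ℓ−1), product (−1)^9 = -1.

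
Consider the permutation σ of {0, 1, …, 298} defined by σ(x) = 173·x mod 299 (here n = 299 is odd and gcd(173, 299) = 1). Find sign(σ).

+1

Orbit of 147 under x↦173x: [147, 16, 77, 165, 140, 1, 173]… (length divides ord_299(173)).
Cycle lengths of π_173 on ℤ/299ℤ: [66, 66, 66, 66, 11, 11, 6, 6, 1]; 9 cycles in total.
sign(π) = (−1)^{n − #cycles} = (−1)^{299−9} = (−1)^290 = +1.
Check: (173/299) = +1 by Zolotarev.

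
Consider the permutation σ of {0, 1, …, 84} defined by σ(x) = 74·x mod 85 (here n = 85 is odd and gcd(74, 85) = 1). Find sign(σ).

Start at x=29: 29 → 21 → 24 → 76 → 14 → 16 → 79 → … (one orbit).
Cycle type of π: 16×5 + 2×2 + 1; total 8 cycles.
With 8 cycles on 85 points, sign = (−1)^{85−8} = -1.
(74|85)_J = -1 (Zolotarev's lemma cross-check).

-1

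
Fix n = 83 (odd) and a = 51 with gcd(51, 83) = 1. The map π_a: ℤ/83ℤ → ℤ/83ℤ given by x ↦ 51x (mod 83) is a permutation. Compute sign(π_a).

Start at x=40: 40 → 48 → 41 → 16 → 69 → 33 → 23 → … (one orbit).
Decompose π into cycles: lengths [41, 41, 1] (3 cycles, including the fixed point 0).
Σ(ℓ_i−1) = 83−3 = 80; sign = (−1)^80 = +1.
Via Zolotarev, sign(π_{51}) = (51|83) = +1.

+1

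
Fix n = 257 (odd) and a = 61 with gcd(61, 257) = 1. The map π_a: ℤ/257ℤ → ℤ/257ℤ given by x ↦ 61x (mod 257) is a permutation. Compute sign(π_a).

Start at x=140: 140 → 59 → 1 → 61 → 123 → 50 → 223 → … (one orbit).
3 cycles of lengths [128, 128, 1].
With 3 cycles on 257 points, sign = (−1)^{257−3} = +1.

+1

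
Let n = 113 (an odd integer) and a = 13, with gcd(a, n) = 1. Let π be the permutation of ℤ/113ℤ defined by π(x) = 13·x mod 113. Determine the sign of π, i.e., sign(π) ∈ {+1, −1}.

+1

Orbit of 102 under x↦13x: [102, 83, 62, 15, 82, 49, 72]… (length divides ord_113(13)).
Cycle type of π: 56×2 + 1; total 3 cycles.
sign(π) = (−1)^{n − #cycles} = (−1)^{113−3} = (−1)^110 = +1.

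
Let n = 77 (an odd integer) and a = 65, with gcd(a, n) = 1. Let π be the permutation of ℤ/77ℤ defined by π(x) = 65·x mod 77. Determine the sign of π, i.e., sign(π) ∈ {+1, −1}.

Start at x=67: 67 → 43 → 23 → 32 → 1 → 65 → 67 (one orbit).
Decompose π into cycles: lengths [6, 6, 6, 6, 6, 6, 6, 6, 6, 6, 3, 3, 2, 2, 2, 2, 2, 1] (18 cycles, including the fixed point 0).
18 cycles on 77: each ℓ→(−1)^(ℓ−1), product (−1)^59 = -1.
(65|77)_J = -1 (Zolotarev's lemma cross-check).

-1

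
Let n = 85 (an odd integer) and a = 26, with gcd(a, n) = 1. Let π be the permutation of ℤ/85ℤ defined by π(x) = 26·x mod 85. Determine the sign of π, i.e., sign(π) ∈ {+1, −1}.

+1

Trace 16: π^k(16) = [16, 76, 21, 36, 1, 26, 81] for k=0..6.
15 cycles of lengths [8, 8, 8, 8, 8, 8, 8, 8, 8, 8, 1, 1, 1, 1, 1].
85 − 15 = 70 transpositions; sign(π) = (−1)^70 = +1.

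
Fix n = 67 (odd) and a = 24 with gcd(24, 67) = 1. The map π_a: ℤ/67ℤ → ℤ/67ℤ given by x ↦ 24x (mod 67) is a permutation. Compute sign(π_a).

+1

Orbit of 25 under x↦24x: [25, 64, 62, 14, 1, 24, 40]… (length divides ord_67(24)).
π_24 has 7 disjoint cycles with lengths [11, 11, 11, 11, 11, 11, 1] on {0,…,66}.
sign(π) = (−1)^{n − #cycles} = (−1)^{67−7} = (−1)^60 = +1.
(24|67)_J = +1 (Zolotarev's lemma cross-check).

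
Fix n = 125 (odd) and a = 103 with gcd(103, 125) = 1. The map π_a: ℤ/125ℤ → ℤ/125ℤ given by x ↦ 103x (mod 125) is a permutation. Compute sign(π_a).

Start at x=94: 94 → 57 → 121 → 88 → 64 → 92 → 101 → … (one orbit).
4 cycles of lengths [100, 20, 4, 1].
125 − 4 = 121 transpositions; sign(π) = (−1)^121 = -1.

-1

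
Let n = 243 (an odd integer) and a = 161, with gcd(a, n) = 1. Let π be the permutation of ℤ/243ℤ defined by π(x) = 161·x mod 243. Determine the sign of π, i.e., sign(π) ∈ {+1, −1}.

Start at x=242: 242 → 82 → 80 → 1 → 161 → 163 → 242 (one orbit).
π_161 has 68 disjoint cycles with lengths [6, 6, 6, 6, 6, 6, 6, 6, 6, 6, 6, 6, 6, 6, 6, 6, 6, 6, 6, 6, 6, 6, 6, 6, 6, 6, 6, 2, 2, 2, 2, 2, 2, 2, 2, 2, 2, 2, 2, 2, 2, 2, 2, 2, 2, 2, 2, 2, 2, 2, 2, 2, 2, 2, 2, 2, 2, 2, 2, 2, 2, 2, 2, 2, 2, 2, 2, 1] on {0,…,242}.
Σ(ℓ_i−1) = 243−68 = 175; sign = (−1)^175 = -1.
(161|243)_J = -1 (Zolotarev's lemma cross-check).

-1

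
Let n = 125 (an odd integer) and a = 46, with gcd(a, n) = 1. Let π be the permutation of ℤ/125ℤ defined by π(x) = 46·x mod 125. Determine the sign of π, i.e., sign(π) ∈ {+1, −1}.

+1

Orbit of 41 under x↦46x: [41, 11, 6, 26, 71, 16, 111]… (length divides ord_125(46)).
Cycle type of π: 25×4 + 5×4 + 1×5; total 13 cycles.
With 13 cycles on 125 points, sign = (−1)^{125−13} = +1.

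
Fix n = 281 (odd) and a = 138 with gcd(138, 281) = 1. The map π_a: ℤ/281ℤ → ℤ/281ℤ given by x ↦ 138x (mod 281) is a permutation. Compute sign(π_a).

+1

Start at x=277: 277 → 10 → 256 → 203 → 195 → 215 → 165 → … (one orbit).
The orbit structure of x ↦ 138x mod 281: 3 orbits of sizes [140, 140, 1].
Σ(ℓ_i−1) = 281−3 = 278; sign = (−1)^278 = +1.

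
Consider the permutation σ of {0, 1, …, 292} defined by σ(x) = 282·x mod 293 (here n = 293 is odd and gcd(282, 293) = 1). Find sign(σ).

Orbit of 229 under x↦282x: [229, 118, 167, 214, 283, 110, 255]… (length divides ord_293(282)).
Cycle lengths of π_282 on ℤ/293ℤ: [292, 1]; 2 cycles in total.
293 − 2 = 291 transpositions; sign(π) = (−1)^291 = -1.
Via Zolotarev, sign(π_{282}) = (282|293) = -1.

-1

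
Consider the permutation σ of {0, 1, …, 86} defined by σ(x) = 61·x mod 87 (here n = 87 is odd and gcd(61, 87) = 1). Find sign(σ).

-1

Orbit of 22 under x↦61x: [22, 37, 82, 43, 13, 10, 1]… (length divides ord_87(61)).
Cycle lengths of π_61 on ℤ/87ℤ: [28, 28, 28, 1, 1, 1]; 6 cycles in total.
6 cycles on 87: each ℓ→(−1)^(ℓ−1), product (−1)^81 = -1.
The Jacobi symbol (61|87) = -1 (Zolotarev) agrees.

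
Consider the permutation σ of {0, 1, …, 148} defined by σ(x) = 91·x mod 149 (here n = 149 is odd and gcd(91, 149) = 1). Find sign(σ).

-1

Trace 121: π^k(121) = [121, 134, 125, 51, 22, 65, 104] for k=0..6.
Cycle type of π: 148 + 1; total 2 cycles.
Σ(ℓ_i−1) = 149−2 = 147; sign = (−1)^147 = -1.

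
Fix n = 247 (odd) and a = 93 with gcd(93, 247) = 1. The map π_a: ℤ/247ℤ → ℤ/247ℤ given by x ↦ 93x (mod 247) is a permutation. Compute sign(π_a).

-1

Trace 61: π^k(61) = [61, 239, 244, 215, 235, 119, 199] for k=0..6.
10 cycles of lengths [36, 36, 36, 36, 36, 36, 12, 9, 9, 1].
247 − 10 = 237 transpositions; sign(π) = (−1)^237 = -1.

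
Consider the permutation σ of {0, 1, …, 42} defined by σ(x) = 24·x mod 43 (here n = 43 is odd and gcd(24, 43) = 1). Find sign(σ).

+1

Orbit of 4 under x↦24x: [4, 10, 25, 41, 38, 9, 1]… (length divides ord_43(24)).
Decompose π into cycles: lengths [21, 21, 1] (3 cycles, including the fixed point 0).
With 3 cycles on 43 points, sign = (−1)^{43−3} = +1.
Check: (24/43) = +1 by Zolotarev.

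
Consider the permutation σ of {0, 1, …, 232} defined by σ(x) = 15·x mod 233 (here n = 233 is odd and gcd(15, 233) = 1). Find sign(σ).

Trace 66: π^k(66) = [66, 58, 171, 2, 30, 217, 226] for k=0..6.
Cycle type of π: 116×2 + 1; total 3 cycles.
n − c = 233 − 3 = 230; sign = (−1)^230 = +1.
Check: (15/233) = +1 by Zolotarev.

+1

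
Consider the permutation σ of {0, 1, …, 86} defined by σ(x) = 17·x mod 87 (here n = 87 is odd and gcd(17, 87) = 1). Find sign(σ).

Start at x=28: 28 → 41 → 1 → 17 → 28 (one orbit).
Cycle type of π: 4×21 + 2 + 1; total 23 cycles.
23 cycles on 87: each ℓ→(−1)^(ℓ−1), product (−1)^64 = +1.
(17|87)_J = +1 (Zolotarev's lemma cross-check).

+1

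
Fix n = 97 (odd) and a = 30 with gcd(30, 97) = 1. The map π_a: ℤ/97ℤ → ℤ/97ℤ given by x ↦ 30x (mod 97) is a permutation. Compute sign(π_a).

Trace 47: π^k(47) = [47, 52, 8, 46, 22, 78, 12] for k=0..6.
4 cycles of lengths [32, 32, 32, 1].
With 4 cycles on 97 points, sign = (−1)^{97−4} = -1.

-1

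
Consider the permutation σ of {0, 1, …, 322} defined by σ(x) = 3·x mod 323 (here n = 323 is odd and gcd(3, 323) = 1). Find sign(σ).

Trace 101: π^k(101) = [101, 303, 263, 143, 106, 318, 308] for k=0..6.
Decompose π into cycles: lengths [144, 144, 18, 16, 1] (5 cycles, including the fixed point 0).
n − c = 323 − 5 = 318; sign = (−1)^318 = +1.
Zolotarev: (3|323) = +1, matching the cycle-count sign.

+1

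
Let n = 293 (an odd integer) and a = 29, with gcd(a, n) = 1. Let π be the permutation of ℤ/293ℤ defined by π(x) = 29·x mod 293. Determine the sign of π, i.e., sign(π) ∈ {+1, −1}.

-1

Start at x=186: 186 → 120 → 257 → 128 → 196 → 117 → 170 → … (one orbit).
Decompose π into cycles: lengths [292, 1] (2 cycles, including the fixed point 0).
n − c = 293 − 2 = 291; sign = (−1)^291 = -1.
(29|293)_J = -1 (Zolotarev's lemma cross-check).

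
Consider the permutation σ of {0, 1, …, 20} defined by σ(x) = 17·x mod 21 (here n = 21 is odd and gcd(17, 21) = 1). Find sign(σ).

+1

Start at x=4: 4 → 5 → 1 → 17 → 16 → 20 → 4 (one orbit).
Cycle type of π: 6×3 + 2 + 1; total 5 cycles.
Σ(ℓ_i−1) = 21−5 = 16; sign = (−1)^16 = +1.
Check: (17/21) = +1 by Zolotarev.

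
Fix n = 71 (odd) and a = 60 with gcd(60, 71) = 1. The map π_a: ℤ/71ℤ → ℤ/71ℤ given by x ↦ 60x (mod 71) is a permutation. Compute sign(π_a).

+1

Trace 4: π^k(4) = [4, 27, 58, 1, 60, 50, 18] for k=0..6.
Cycle type of π: 35×2 + 1; total 3 cycles.
n − c = 71 − 3 = 68; sign = (−1)^68 = +1.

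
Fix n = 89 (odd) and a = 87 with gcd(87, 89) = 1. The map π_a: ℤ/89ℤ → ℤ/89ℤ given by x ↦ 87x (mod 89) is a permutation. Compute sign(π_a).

+1

Trace 44: π^k(44) = [44, 1, 87, 4, 81, 16, 57] for k=0..6.
Decompose π into cycles: lengths [22, 22, 22, 22, 1] (5 cycles, including the fixed point 0).
Σ(ℓ_i−1) = 89−5 = 84; sign = (−1)^84 = +1.
Via Zolotarev, sign(π_{87}) = (87|89) = +1.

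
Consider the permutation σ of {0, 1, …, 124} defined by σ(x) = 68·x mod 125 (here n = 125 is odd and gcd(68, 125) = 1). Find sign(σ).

-1

Trace 124: π^k(124) = [124, 57, 1, 68] for k=0..3.
The orbit structure of x ↦ 68x mod 125: 32 orbits of sizes [4, 4, 4, 4, 4, 4, 4, 4, 4, 4, 4, 4, 4, 4, 4, 4, 4, 4, 4, 4, 4, 4, 4, 4, 4, 4, 4, 4, 4, 4, 4, 1].
Σ(ℓ_i−1) = 125−32 = 93; sign = (−1)^93 = -1.
(68|125)_J = -1 (Zolotarev's lemma cross-check).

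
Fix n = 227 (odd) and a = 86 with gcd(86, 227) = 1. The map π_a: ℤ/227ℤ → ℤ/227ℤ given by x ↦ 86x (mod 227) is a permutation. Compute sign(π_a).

Trace 77: π^k(77) = [77, 39, 176, 154, 78, 125, 81] for k=0..6.
π_86 has 2 disjoint cycles with lengths [226, 1] on {0,…,226}.
n − c = 227 − 2 = 225; sign = (−1)^225 = -1.

-1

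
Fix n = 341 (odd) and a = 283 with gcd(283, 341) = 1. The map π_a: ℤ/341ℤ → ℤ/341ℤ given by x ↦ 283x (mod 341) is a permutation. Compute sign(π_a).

Start at x=295: 295 → 281 → 70 → 32 → 190 → 233 → 126 → … (one orbit).
Decompose π into cycles: lengths [10, 10, 10, 10, 10, 10, 10, 10, 10, 10, 10, 10, 10, 10, 10, 10, 10, 10, 10, 10, 10, 10, 10, 10, 10, 10, 10, 10, 10, 10, 10, 5, 5, 5, 5, 5, 5, 1] (38 cycles, including the fixed point 0).
n − c = 341 − 38 = 303; sign = (−1)^303 = -1.
Check: (283/341) = -1 by Zolotarev.

-1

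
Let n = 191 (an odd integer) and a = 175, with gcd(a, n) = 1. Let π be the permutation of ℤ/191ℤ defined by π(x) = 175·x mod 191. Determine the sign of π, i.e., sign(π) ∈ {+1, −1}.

-1

Start at x=4: 4 → 127 → 69 → 42 → 92 → 56 → 59 → … (one orbit).
π_175 has 2 disjoint cycles with lengths [190, 1] on {0,…,190}.
With 2 cycles on 191 points, sign = (−1)^{191−2} = -1.
The Jacobi symbol (175|191) = -1 (Zolotarev) agrees.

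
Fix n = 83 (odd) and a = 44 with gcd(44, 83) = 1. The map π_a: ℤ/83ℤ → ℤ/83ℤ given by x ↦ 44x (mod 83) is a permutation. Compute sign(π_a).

Trace 40: π^k(40) = [40, 17, 1, 44, 27, 26, 65] for k=0..6.
Cycle lengths of π_44 on ℤ/83ℤ: [41, 41, 1]; 3 cycles in total.
With 3 cycles on 83 points, sign = (−1)^{83−3} = +1.
(44|83)_J = +1 (Zolotarev's lemma cross-check).

+1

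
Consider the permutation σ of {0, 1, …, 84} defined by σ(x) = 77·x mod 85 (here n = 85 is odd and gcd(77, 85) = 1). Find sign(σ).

Orbit of 77 under x↦77x: [77, 64, 83, 16, 42, 4, 53]… (length divides ord_85(77)).
π_77 has 12 disjoint cycles with lengths [8, 8, 8, 8, 8, 8, 8, 8, 8, 8, 4, 1] on {0,…,84}.
n − c = 85 − 12 = 73; sign = (−1)^73 = -1.
The Jacobi symbol (77|85) = -1 (Zolotarev) agrees.

-1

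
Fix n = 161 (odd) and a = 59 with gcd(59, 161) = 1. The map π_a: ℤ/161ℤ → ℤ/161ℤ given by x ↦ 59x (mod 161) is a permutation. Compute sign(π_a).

-1

Start at x=72: 72 → 62 → 116 → 82 → 8 → 150 → 156 → … (one orbit).
Decompose π into cycles: lengths [66, 66, 11, 11, 6, 1] (6 cycles, including the fixed point 0).
Σ(ℓ_i−1) = 161−6 = 155; sign = (−1)^155 = -1.
The Jacobi symbol (59|161) = -1 (Zolotarev) agrees.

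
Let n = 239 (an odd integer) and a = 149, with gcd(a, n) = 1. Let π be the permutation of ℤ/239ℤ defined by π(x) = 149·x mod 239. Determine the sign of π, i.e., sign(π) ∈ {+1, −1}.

Start at x=151: 151 → 33 → 137 → 98 → 23 → 81 → 119 → … (one orbit).
2 cycles of lengths [238, 1].
sign(π) = (−1)^{n − #cycles} = (−1)^{239−2} = (−1)^237 = -1.

-1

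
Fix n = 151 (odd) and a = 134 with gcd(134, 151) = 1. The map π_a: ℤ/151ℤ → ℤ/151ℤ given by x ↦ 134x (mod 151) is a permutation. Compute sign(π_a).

-1

Trace 95: π^k(95) = [95, 46, 124, 6, 49, 73, 118] for k=0..6.
Cycle type of π: 150 + 1; total 2 cycles.
n − c = 151 − 2 = 149; sign = (−1)^149 = -1.
Via Zolotarev, sign(π_{134}) = (134|151) = -1.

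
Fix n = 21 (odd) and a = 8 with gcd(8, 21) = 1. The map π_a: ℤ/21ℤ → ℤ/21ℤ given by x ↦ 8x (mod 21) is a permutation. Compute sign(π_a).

-1

Trace 8: π^k(8) = [8, 1] for k=0..1.
Cycle lengths of π_8 on ℤ/21ℤ: [2, 2, 2, 2, 2, 2, 2, 1, 1, 1, 1, 1, 1, 1]; 14 cycles in total.
14 cycles on 21: each ℓ→(−1)^(ℓ−1), product (−1)^7 = -1.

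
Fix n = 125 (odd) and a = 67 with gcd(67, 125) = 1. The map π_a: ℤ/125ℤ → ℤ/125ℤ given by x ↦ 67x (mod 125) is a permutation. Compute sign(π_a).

-1

Start at x=66: 66 → 47 → 24 → 108 → 111 → 62 → 29 → … (one orbit).
Cycle type of π: 100 + 20 + 4 + 1; total 4 cycles.
4 cycles on 125: each ℓ→(−1)^(ℓ−1), product (−1)^121 = -1.
Check: (67/125) = -1 by Zolotarev.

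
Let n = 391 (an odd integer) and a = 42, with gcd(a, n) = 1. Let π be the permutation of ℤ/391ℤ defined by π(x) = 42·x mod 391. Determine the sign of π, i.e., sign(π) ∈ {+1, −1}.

Start at x=66: 66 → 35 → 297 → 353 → 359 → 220 → 247 → … (one orbit).
Decompose π into cycles: lengths [88, 88, 88, 88, 22, 8, 8, 1] (8 cycles, including the fixed point 0).
With 8 cycles on 391 points, sign = (−1)^{391−8} = -1.
Zolotarev: (42|391) = -1, matching the cycle-count sign.

-1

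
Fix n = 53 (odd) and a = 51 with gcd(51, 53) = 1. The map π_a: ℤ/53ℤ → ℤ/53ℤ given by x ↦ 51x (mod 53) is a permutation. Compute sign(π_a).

Start at x=10: 10 → 33 → 40 → 26 → 1 → 51 → 4 → … (one orbit).
Decompose π into cycles: lengths [52, 1] (2 cycles, including the fixed point 0).
sign(π) = (−1)^{n − #cycles} = (−1)^{53−2} = (−1)^51 = -1.

-1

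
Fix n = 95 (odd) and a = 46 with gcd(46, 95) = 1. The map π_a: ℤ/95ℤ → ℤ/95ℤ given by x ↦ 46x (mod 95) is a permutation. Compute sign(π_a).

-1

Start at x=26: 26 → 56 → 11 → 31 → 1 → 46 → 26 (one orbit).
The orbit structure of x ↦ 46x mod 95: 20 orbits of sizes [6, 6, 6, 6, 6, 6, 6, 6, 6, 6, 6, 6, 6, 6, 6, 1, 1, 1, 1, 1].
With 20 cycles on 95 points, sign = (−1)^{95−20} = -1.
(46|95)_J = -1 (Zolotarev's lemma cross-check).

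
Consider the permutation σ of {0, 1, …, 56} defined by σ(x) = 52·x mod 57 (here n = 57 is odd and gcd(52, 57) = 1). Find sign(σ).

-1

Trace 1: π^k(1) = [1, 52, 25, 46, 55, 10, 7] for k=0..6.
Cycle type of π: 18×3 + 1×3; total 6 cycles.
n − c = 57 − 6 = 51; sign = (−1)^51 = -1.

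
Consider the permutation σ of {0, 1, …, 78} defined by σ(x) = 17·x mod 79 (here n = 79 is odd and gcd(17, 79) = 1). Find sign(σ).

-1

Start at x=12: 12 → 46 → 71 → 22 → 58 → 38 → 14 → … (one orbit).
4 cycles of lengths [26, 26, 26, 1].
n − c = 79 − 4 = 75; sign = (−1)^75 = -1.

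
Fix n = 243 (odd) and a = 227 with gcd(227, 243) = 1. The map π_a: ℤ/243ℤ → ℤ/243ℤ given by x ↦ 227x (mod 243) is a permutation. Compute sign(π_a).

-1

Start at x=145: 145 → 110 → 184 → 215 → 205 → 122 → 235 → … (one orbit).
Cycle type of π: 162 + 54 + 18 + 6 + 2 + 1; total 6 cycles.
sign(π) = (−1)^{n − #cycles} = (−1)^{243−6} = (−1)^237 = -1.
The Jacobi symbol (227|243) = -1 (Zolotarev) agrees.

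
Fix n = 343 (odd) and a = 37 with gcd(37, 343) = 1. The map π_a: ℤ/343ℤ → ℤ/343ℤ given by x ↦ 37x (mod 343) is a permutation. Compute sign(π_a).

Trace 242: π^k(242) = [242, 36, 303, 235, 120, 324, 326] for k=0..6.
Cycle type of π: 147×2 + 21×2 + 3×2 + 1; total 7 cycles.
sign(π) = (−1)^{n − #cycles} = (−1)^{343−7} = (−1)^336 = +1.
(37|343)_J = +1 (Zolotarev's lemma cross-check).

+1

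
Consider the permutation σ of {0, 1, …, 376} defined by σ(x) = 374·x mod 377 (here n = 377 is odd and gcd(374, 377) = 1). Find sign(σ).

-1

Start at x=101: 101 → 74 → 155 → 289 → 264 → 339 → 114 → … (one orbit).
Cycle lengths of π_374 on ℤ/377ℤ: [84, 84, 84, 84, 28, 6, 6, 1]; 8 cycles in total.
377 − 8 = 369 transpositions; sign(π) = (−1)^369 = -1.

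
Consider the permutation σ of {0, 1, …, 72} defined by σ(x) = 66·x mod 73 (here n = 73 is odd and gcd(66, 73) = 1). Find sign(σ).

-1

Trace 72: π^k(72) = [72, 7, 24, 51, 8, 17, 27] for k=0..6.
Cycle lengths of π_66 on ℤ/73ℤ: [24, 24, 24, 1]; 4 cycles in total.
Σ(ℓ_i−1) = 73−4 = 69; sign = (−1)^69 = -1.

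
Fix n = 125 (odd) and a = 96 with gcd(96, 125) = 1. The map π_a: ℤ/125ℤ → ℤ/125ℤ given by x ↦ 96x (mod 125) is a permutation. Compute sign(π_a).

+1

Start at x=61: 61 → 106 → 51 → 21 → 16 → 36 → 81 → … (one orbit).
13 cycles of lengths [25, 25, 25, 25, 5, 5, 5, 5, 1, 1, 1, 1, 1].
n − c = 125 − 13 = 112; sign = (−1)^112 = +1.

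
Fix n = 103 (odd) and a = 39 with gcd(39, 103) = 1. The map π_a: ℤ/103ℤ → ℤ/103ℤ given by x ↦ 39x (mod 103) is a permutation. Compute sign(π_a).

Orbit of 64 under x↦39x: [64, 24, 9, 42, 93, 22, 34]… (length divides ord_103(39)).
4 cycles of lengths [34, 34, 34, 1].
sign(π) = (−1)^{n − #cycles} = (−1)^{103−4} = (−1)^99 = -1.

-1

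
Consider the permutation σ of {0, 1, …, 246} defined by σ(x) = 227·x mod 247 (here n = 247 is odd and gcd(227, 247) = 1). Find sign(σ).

+1

Start at x=132: 132 → 77 → 189 → 172 → 18 → 134 → 37 → … (one orbit).
π_227 has 29 disjoint cycles with lengths [12, 12, 12, 12, 12, 12, 12, 12, 12, 12, 12, 12, 12, 12, 12, 12, 12, 12, 12, 2, 2, 2, 2, 2, 2, 2, 2, 2, 1] on {0,…,246}.
Σ(ℓ_i−1) = 247−29 = 218; sign = (−1)^218 = +1.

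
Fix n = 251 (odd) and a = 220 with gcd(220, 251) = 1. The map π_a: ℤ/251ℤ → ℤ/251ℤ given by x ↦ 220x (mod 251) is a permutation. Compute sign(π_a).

-1

Start at x=245: 245 → 186 → 7 → 34 → 201 → 44 → 142 → … (one orbit).
The orbit structure of x ↦ 220x mod 251: 2 orbits of sizes [250, 1].
Σ(ℓ_i−1) = 251−2 = 249; sign = (−1)^249 = -1.
Via Zolotarev, sign(π_{220}) = (220|251) = -1.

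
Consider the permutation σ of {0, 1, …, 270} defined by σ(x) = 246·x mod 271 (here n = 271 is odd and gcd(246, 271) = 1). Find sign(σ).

-1

Start at x=65: 65 → 1 → 246 → 83 → 93 → 114 → 131 → … (one orbit).
π_246 has 6 disjoint cycles with lengths [54, 54, 54, 54, 54, 1] on {0,…,270}.
6 cycles on 271: each ℓ→(−1)^(ℓ−1), product (−1)^265 = -1.
Check: (246/271) = -1 by Zolotarev.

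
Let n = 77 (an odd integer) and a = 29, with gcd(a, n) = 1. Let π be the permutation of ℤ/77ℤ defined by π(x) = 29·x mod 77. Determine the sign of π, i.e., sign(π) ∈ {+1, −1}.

Orbit of 8 under x↦29x: [8, 1, 29, 71, 57, 36, 43]… (length divides ord_77(29)).
π_29 has 14 disjoint cycles with lengths [10, 10, 10, 10, 10, 10, 10, 1, 1, 1, 1, 1, 1, 1] on {0,…,76}.
Σ(ℓ_i−1) = 77−14 = 63; sign = (−1)^63 = -1.
Via Zolotarev, sign(π_{29}) = (29|77) = -1.

-1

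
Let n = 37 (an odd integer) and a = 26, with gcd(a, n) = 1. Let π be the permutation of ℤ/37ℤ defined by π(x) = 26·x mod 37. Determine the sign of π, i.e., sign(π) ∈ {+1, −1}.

Trace 10: π^k(10) = [10, 1, 26] for k=0..2.
Cycle type of π: 3×12 + 1; total 13 cycles.
13 cycles on 37: each ℓ→(−1)^(ℓ−1), product (−1)^24 = +1.

+1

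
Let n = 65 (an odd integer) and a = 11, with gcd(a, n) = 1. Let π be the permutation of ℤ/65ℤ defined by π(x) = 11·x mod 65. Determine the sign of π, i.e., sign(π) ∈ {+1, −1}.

-1

Start at x=56: 56 → 31 → 16 → 46 → 51 → 41 → 61 → … (one orbit).
The orbit structure of x ↦ 11x mod 65: 10 orbits of sizes [12, 12, 12, 12, 12, 1, 1, 1, 1, 1].
sign(π) = (−1)^{n − #cycles} = (−1)^{65−10} = (−1)^55 = -1.
The Jacobi symbol (11|65) = -1 (Zolotarev) agrees.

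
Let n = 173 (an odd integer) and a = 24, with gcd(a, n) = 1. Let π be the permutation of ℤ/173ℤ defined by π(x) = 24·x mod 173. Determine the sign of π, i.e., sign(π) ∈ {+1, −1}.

+1

Orbit of 100 under x↦24x: [100, 151, 164, 130, 6, 144, 169]… (length divides ord_173(24)).
The orbit structure of x ↦ 24x mod 173: 3 orbits of sizes [86, 86, 1].
Σ(ℓ_i−1) = 173−3 = 170; sign = (−1)^170 = +1.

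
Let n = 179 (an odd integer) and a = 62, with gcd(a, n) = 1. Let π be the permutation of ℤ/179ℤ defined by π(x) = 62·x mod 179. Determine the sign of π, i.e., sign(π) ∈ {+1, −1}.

Trace 147: π^k(147) = [147, 164, 144, 157, 68, 99, 52] for k=0..6.
Cycle type of π: 178 + 1; total 2 cycles.
179 − 2 = 177 transpositions; sign(π) = (−1)^177 = -1.
The Jacobi symbol (62|179) = -1 (Zolotarev) agrees.

-1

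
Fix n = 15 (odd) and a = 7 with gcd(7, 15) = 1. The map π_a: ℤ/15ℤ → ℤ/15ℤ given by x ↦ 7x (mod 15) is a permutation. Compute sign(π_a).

-1

Trace 1: π^k(1) = [1, 7, 4, 13] for k=0..3.
The orbit structure of x ↦ 7x mod 15: 6 orbits of sizes [4, 4, 4, 1, 1, 1].
n − c = 15 − 6 = 9; sign = (−1)^9 = -1.
The Jacobi symbol (7|15) = -1 (Zolotarev) agrees.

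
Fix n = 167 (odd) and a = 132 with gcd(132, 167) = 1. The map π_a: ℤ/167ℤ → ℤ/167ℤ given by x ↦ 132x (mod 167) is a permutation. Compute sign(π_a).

Start at x=28: 28 → 22 → 65 → 63 → 133 → 21 → 100 → … (one orbit).
3 cycles of lengths [83, 83, 1].
3 cycles on 167: each ℓ→(−1)^(ℓ−1), product (−1)^164 = +1.

+1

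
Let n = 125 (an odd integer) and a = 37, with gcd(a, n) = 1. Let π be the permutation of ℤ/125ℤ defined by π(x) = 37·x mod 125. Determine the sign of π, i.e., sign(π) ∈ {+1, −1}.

-1

Orbit of 106 under x↦37x: [106, 47, 114, 93, 66, 67, 104]… (length divides ord_125(37)).
4 cycles of lengths [100, 20, 4, 1].
Σ(ℓ_i−1) = 125−4 = 121; sign = (−1)^121 = -1.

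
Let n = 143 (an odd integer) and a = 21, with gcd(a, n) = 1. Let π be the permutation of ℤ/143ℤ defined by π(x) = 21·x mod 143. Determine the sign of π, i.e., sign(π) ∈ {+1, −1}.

+1

Start at x=12: 12 → 109 → 1 → 21 → 12 (one orbit).
Cycle lengths of π_21 on ℤ/143ℤ: [4, 4, 4, 4, 4, 4, 4, 4, 4, 4, 4, 4, 4, 4, 4, 4, 4, 4, 4, 4, 4, 4, 4, 4, 4, 4, 4, 4, 4, 4, 4, 4, 4, 2, 2, 2, 2, 2, 1]; 39 cycles in total.
With 39 cycles on 143 points, sign = (−1)^{143−39} = +1.
The Jacobi symbol (21|143) = +1 (Zolotarev) agrees.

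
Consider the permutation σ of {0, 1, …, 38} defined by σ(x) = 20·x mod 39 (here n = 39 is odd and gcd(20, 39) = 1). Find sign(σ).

+1

Start at x=2: 2 → 1 → 20 → 10 → 5 → 22 → 11 → … (one orbit).
Cycle lengths of π_20 on ℤ/39ℤ: [12, 12, 12, 2, 1]; 5 cycles in total.
Σ(ℓ_i−1) = 39−5 = 34; sign = (−1)^34 = +1.
Via Zolotarev, sign(π_{20}) = (20|39) = +1.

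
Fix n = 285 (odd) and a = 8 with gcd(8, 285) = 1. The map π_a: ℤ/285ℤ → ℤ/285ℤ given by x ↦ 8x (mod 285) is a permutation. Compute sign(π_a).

-1

Orbit of 107 under x↦8x: [107, 1, 8, 64, 227, 106, 278]… (length divides ord_285(8)).
Cycle type of π: 12×18 + 6×9 + 4×3 + 2 + 1; total 32 cycles.
32 cycles on 285: each ℓ→(−1)^(ℓ−1), product (−1)^253 = -1.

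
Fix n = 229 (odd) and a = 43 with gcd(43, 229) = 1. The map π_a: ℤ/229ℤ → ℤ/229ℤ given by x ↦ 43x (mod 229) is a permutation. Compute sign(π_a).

+1

Orbit of 161 under x↦43x: [161, 53, 218, 214, 42, 203, 27]… (length divides ord_229(43)).
Cycle type of π: 19×12 + 1; total 13 cycles.
sign(π) = (−1)^{n − #cycles} = (−1)^{229−13} = (−1)^216 = +1.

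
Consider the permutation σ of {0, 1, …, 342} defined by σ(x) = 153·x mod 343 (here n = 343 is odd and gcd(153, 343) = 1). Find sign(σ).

-1

Trace 316: π^k(316) = [316, 328, 106, 97, 92, 13, 274] for k=0..6.
Cycle lengths of π_153 on ℤ/343ℤ: [98, 98, 98, 14, 14, 14, 2, 2, 2, 1]; 10 cycles in total.
10 cycles on 343: each ℓ→(−1)^(ℓ−1), product (−1)^333 = -1.
Via Zolotarev, sign(π_{153}) = (153|343) = -1.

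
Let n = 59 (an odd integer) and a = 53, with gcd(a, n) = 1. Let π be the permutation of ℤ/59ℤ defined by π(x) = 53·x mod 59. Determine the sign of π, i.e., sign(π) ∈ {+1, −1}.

Start at x=21: 21 → 51 → 48 → 7 → 17 → 16 → 22 → … (one orbit).
Cycle lengths of π_53 on ℤ/59ℤ: [29, 29, 1]; 3 cycles in total.
n − c = 59 − 3 = 56; sign = (−1)^56 = +1.
Zolotarev: (53|59) = +1, matching the cycle-count sign.

+1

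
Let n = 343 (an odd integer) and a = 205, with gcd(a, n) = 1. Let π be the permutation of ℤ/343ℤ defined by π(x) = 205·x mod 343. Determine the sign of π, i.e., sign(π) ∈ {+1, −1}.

Trace 330: π^k(330) = [330, 79, 74, 78, 212, 242, 218] for k=0..6.
Cycle type of π: 147×2 + 21×2 + 3×2 + 1; total 7 cycles.
sign(π) = (−1)^{n − #cycles} = (−1)^{343−7} = (−1)^336 = +1.

+1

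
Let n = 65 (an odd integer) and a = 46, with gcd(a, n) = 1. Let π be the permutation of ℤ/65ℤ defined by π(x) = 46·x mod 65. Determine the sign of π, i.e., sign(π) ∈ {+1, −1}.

-1

Orbit of 46 under x↦46x: [46, 36, 31, 61, 11, 51, 6]… (length divides ord_65(46)).
The orbit structure of x ↦ 46x mod 65: 10 orbits of sizes [12, 12, 12, 12, 12, 1, 1, 1, 1, 1].
With 10 cycles on 65 points, sign = (−1)^{65−10} = -1.
The Jacobi symbol (46|65) = -1 (Zolotarev) agrees.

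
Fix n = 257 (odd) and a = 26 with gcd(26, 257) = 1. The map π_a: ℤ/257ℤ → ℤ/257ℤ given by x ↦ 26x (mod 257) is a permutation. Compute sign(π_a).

Orbit of 120 under x↦26x: [120, 36, 165, 178, 2, 52, 67]… (length divides ord_257(26)).
π_26 has 3 disjoint cycles with lengths [128, 128, 1] on {0,…,256}.
n − c = 257 − 3 = 254; sign = (−1)^254 = +1.
Via Zolotarev, sign(π_{26}) = (26|257) = +1.

+1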